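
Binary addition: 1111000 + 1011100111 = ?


Align and add column by column (LSB to MSB, carry propagating):
  00001111000
+ 01011100111
  -----------
  col 0: 0 + 1 + 0 (carry in) = 1 → bit 1, carry out 0
  col 1: 0 + 1 + 0 (carry in) = 1 → bit 1, carry out 0
  col 2: 0 + 1 + 0 (carry in) = 1 → bit 1, carry out 0
  col 3: 1 + 0 + 0 (carry in) = 1 → bit 1, carry out 0
  col 4: 1 + 0 + 0 (carry in) = 1 → bit 1, carry out 0
  col 5: 1 + 1 + 0 (carry in) = 2 → bit 0, carry out 1
  col 6: 1 + 1 + 1 (carry in) = 3 → bit 1, carry out 1
  col 7: 0 + 1 + 1 (carry in) = 2 → bit 0, carry out 1
  col 8: 0 + 0 + 1 (carry in) = 1 → bit 1, carry out 0
  col 9: 0 + 1 + 0 (carry in) = 1 → bit 1, carry out 0
  col 10: 0 + 0 + 0 (carry in) = 0 → bit 0, carry out 0
Reading bits MSB→LSB: 01101011111
Strip leading zeros: 1101011111
= 1101011111


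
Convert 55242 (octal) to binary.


Each octal digit → 3 binary bits:
  5 = 101
  5 = 101
  2 = 010
  4 = 100
  2 = 010
Concatenate: 101 101 010 100 010
= 101101010100010


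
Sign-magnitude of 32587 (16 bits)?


Sign bit: 0 (positive)
Magnitude: 32587 = 111111101001011
= 0111111101001011


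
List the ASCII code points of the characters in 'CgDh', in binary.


String: 'CgDh'  (4 characters)
Per-character ASCII lookup:
  'C': uppercase starts at 65: 'C' = 65 + 2 = 67 → 1000011
  'g': lowercase starts at 97: 'g' = 97 + 6 = 103 → 1100111
  'D': uppercase starts at 65: 'D' = 65 + 3 = 68 → 1000100
  'h': lowercase starts at 97: 'h' = 97 + 7 = 104 → 1101000
= 1000011 1100111 1000100 1101000


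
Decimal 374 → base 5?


Divide by 5 repeatedly:
374 ÷ 5 = 74 remainder 4
74 ÷ 5 = 14 remainder 4
14 ÷ 5 = 2 remainder 4
2 ÷ 5 = 0 remainder 2
Reading remainders bottom-up:
= 2444


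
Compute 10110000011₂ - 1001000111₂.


Align and subtract column by column (LSB to MSB, borrowing when needed):
  10110000011
- 01001000111
  -----------
  col 0: (1 - 0 borrow-in) - 1 → 1 - 1 = 0, borrow out 0
  col 1: (1 - 0 borrow-in) - 1 → 1 - 1 = 0, borrow out 0
  col 2: (0 - 0 borrow-in) - 1 → borrow from next column: (0+2) - 1 = 1, borrow out 1
  col 3: (0 - 1 borrow-in) - 0 → borrow from next column: (-1+2) - 0 = 1, borrow out 1
  col 4: (0 - 1 borrow-in) - 0 → borrow from next column: (-1+2) - 0 = 1, borrow out 1
  col 5: (0 - 1 borrow-in) - 0 → borrow from next column: (-1+2) - 0 = 1, borrow out 1
  col 6: (0 - 1 borrow-in) - 1 → borrow from next column: (-1+2) - 1 = 0, borrow out 1
  col 7: (1 - 1 borrow-in) - 0 → 0 - 0 = 0, borrow out 0
  col 8: (1 - 0 borrow-in) - 0 → 1 - 0 = 1, borrow out 0
  col 9: (0 - 0 borrow-in) - 1 → borrow from next column: (0+2) - 1 = 1, borrow out 1
  col 10: (1 - 1 borrow-in) - 0 → 0 - 0 = 0, borrow out 0
Reading bits MSB→LSB: 01100111100
Strip leading zeros: 1100111100
= 1100111100


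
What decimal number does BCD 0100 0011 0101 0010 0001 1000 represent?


Each 4-bit group → digit:
  0100 → 4
  0011 → 3
  0101 → 5
  0010 → 2
  0001 → 1
  1000 → 8
= 435218


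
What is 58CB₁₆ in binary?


Each hex digit → 4 binary bits:
  5 = 0101
  8 = 1000
  C = 1100
  B = 1011
Concatenate: 0101 1000 1100 1011
= 0101100011001011


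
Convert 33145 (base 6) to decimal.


Positional values (base 6):
  5 × 6^0 = 5 × 1 = 5
  4 × 6^1 = 4 × 6 = 24
  1 × 6^2 = 1 × 36 = 36
  3 × 6^3 = 3 × 216 = 648
  3 × 6^4 = 3 × 1296 = 3888
Sum = 5 + 24 + 36 + 648 + 3888
= 4601


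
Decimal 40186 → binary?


Divide by 2 repeatedly:
40186 ÷ 2 = 20093 remainder 0
20093 ÷ 2 = 10046 remainder 1
10046 ÷ 2 = 5023 remainder 0
5023 ÷ 2 = 2511 remainder 1
2511 ÷ 2 = 1255 remainder 1
1255 ÷ 2 = 627 remainder 1
627 ÷ 2 = 313 remainder 1
313 ÷ 2 = 156 remainder 1
156 ÷ 2 = 78 remainder 0
78 ÷ 2 = 39 remainder 0
39 ÷ 2 = 19 remainder 1
19 ÷ 2 = 9 remainder 1
9 ÷ 2 = 4 remainder 1
4 ÷ 2 = 2 remainder 0
2 ÷ 2 = 1 remainder 0
1 ÷ 2 = 0 remainder 1
Reading remainders bottom-up:
= 1001110011111010


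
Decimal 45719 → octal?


Divide by 8 repeatedly:
45719 ÷ 8 = 5714 remainder 7
5714 ÷ 8 = 714 remainder 2
714 ÷ 8 = 89 remainder 2
89 ÷ 8 = 11 remainder 1
11 ÷ 8 = 1 remainder 3
1 ÷ 8 = 0 remainder 1
Reading remainders bottom-up:
= 0o131227


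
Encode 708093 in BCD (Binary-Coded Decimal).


Each digit → 4-bit binary:
  7 → 0111
  0 → 0000
  8 → 1000
  0 → 0000
  9 → 1001
  3 → 0011
= 0111 0000 1000 0000 1001 0011


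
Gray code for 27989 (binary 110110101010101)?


Binary: 110110101010101
Gray code: G = B XOR (B >> 1)
B >> 1 = 011011010101010
110110101010101 XOR 011011010101010:
  1 XOR 0 = 1
  1 XOR 1 = 0
  0 XOR 1 = 1
  1 XOR 0 = 1
  1 XOR 1 = 0
  0 XOR 1 = 1
  1 XOR 0 = 1
  0 XOR 1 = 1
  1 XOR 0 = 1
  0 XOR 1 = 1
  1 XOR 0 = 1
  0 XOR 1 = 1
  1 XOR 0 = 1
  0 XOR 1 = 1
  1 XOR 0 = 1
= 101101111111111


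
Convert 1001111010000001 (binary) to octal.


Group into 3-bit groups: 001001111010000001
  001 = 1
  001 = 1
  111 = 7
  010 = 2
  000 = 0
  001 = 1
= 0o117201


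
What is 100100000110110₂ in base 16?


Group into 4-bit nibbles: 0100100000110110
  0100 = 4
  1000 = 8
  0011 = 3
  0110 = 6
= 0x4836


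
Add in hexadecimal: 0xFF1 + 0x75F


Align and add column by column (LSB to MSB, each column mod 16 with carry):
  0FF1
+ 075F
  ----
  col 0: 1(1) + F(15) + 0 (carry in) = 16 → 0(0), carry out 1
  col 1: F(15) + 5(5) + 1 (carry in) = 21 → 5(5), carry out 1
  col 2: F(15) + 7(7) + 1 (carry in) = 23 → 7(7), carry out 1
  col 3: 0(0) + 0(0) + 1 (carry in) = 1 → 1(1), carry out 0
Reading digits MSB→LSB: 1750
Strip leading zeros: 1750
= 0x1750


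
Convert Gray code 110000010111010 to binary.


Gray code: 110000010111010
MSB stays the same: 1
Each subsequent bit = prev_binary XOR current_gray:
  B[1] = 1 XOR 1 = 0
  B[2] = 0 XOR 0 = 0
  B[3] = 0 XOR 0 = 0
  B[4] = 0 XOR 0 = 0
  B[5] = 0 XOR 0 = 0
  B[6] = 0 XOR 0 = 0
  B[7] = 0 XOR 1 = 1
  B[8] = 1 XOR 0 = 1
  B[9] = 1 XOR 1 = 0
  B[10] = 0 XOR 1 = 1
  B[11] = 1 XOR 1 = 0
  B[12] = 0 XOR 0 = 0
  B[13] = 0 XOR 1 = 1
  B[14] = 1 XOR 0 = 1
= 100000011010011 (16595 decimal)


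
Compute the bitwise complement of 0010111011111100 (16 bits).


Original: 0010111011111100
Invert all bits:
  bit 0: 0 → 1
  bit 1: 0 → 1
  bit 2: 1 → 0
  bit 3: 0 → 1
  bit 4: 1 → 0
  bit 5: 1 → 0
  bit 6: 1 → 0
  bit 7: 0 → 1
  bit 8: 1 → 0
  bit 9: 1 → 0
  bit 10: 1 → 0
  bit 11: 1 → 0
  bit 12: 1 → 0
  bit 13: 1 → 0
  bit 14: 0 → 1
  bit 15: 0 → 1
= 1101000100000011


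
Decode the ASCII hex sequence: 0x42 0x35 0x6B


Codes (hex): 0x42 0x35 0x6B
Per-code ASCII lookup:
  0x42 = 66  (range 65-90: uppercase, 66 - 65 = 1) → 'B'
  0x35 = 53  (range 48-57: digits, 53 - 48 = 5) → '5'
  0x6B = 107  (range 97-122: lowercase, 107 - 97 = 10) → 'k'
= 'B5k'


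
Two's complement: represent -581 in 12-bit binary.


Original: 001001000101
Step 1 - Invert all bits: 110110111010
Step 2 - Add 1: 110110111010 + 1
= 110110111011 (represents -581)


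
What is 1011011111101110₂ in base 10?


Positional values:
Bit 1: 1 × 2^1 = 2
Bit 2: 1 × 2^2 = 4
Bit 3: 1 × 2^3 = 8
Bit 5: 1 × 2^5 = 32
Bit 6: 1 × 2^6 = 64
Bit 7: 1 × 2^7 = 128
Bit 8: 1 × 2^8 = 256
Bit 9: 1 × 2^9 = 512
Bit 10: 1 × 2^10 = 1024
Bit 12: 1 × 2^12 = 4096
Bit 13: 1 × 2^13 = 8192
Bit 15: 1 × 2^15 = 32768
Sum = 2 + 4 + 8 + 32 + 64 + 128 + 256 + 512 + 1024 + 4096 + 8192 + 32768
= 47086


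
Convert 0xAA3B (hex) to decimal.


Positional values:
Position 0: B × 16^0 = 11 × 1 = 11
Position 1: 3 × 16^1 = 3 × 16 = 48
Position 2: A × 16^2 = 10 × 256 = 2560
Position 3: A × 16^3 = 10 × 4096 = 40960
Sum = 11 + 48 + 2560 + 40960
= 43579


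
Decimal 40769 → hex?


Divide by 16 repeatedly:
40769 ÷ 16 = 2548 remainder 1 (1)
2548 ÷ 16 = 159 remainder 4 (4)
159 ÷ 16 = 9 remainder 15 (F)
9 ÷ 16 = 0 remainder 9 (9)
Reading remainders bottom-up:
= 0x9F41


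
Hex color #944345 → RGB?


Hex: #944345
R = 94₁₆ = 148
G = 43₁₆ = 67
B = 45₁₆ = 69
= RGB(148, 67, 69)


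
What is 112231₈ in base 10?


Positional values:
Position 0: 1 × 8^0 = 1
Position 1: 3 × 8^1 = 24
Position 2: 2 × 8^2 = 128
Position 3: 2 × 8^3 = 1024
Position 4: 1 × 8^4 = 4096
Position 5: 1 × 8^5 = 32768
Sum = 1 + 24 + 128 + 1024 + 4096 + 32768
= 38041


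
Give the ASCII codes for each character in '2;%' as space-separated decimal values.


String: '2;%'  (3 characters)
Per-character ASCII lookup:
  '2': digits start at 48: '2' = 48 + 2 = 50
  ';': special character: ';' = 59
  '%': special character: '%' = 37
= 50 59 37


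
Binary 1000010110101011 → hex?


Group into 4-bit nibbles: 1000010110101011
  1000 = 8
  0101 = 5
  1010 = A
  1011 = B
= 0x85AB


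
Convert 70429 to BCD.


Each digit → 4-bit binary:
  7 → 0111
  0 → 0000
  4 → 0100
  2 → 0010
  9 → 1001
= 0111 0000 0100 0010 1001


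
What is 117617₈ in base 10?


Positional values:
Position 0: 7 × 8^0 = 7
Position 1: 1 × 8^1 = 8
Position 2: 6 × 8^2 = 384
Position 3: 7 × 8^3 = 3584
Position 4: 1 × 8^4 = 4096
Position 5: 1 × 8^5 = 32768
Sum = 7 + 8 + 384 + 3584 + 4096 + 32768
= 40847


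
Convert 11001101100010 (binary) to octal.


Group into 3-bit groups: 011001101100010
  011 = 3
  001 = 1
  101 = 5
  100 = 4
  010 = 2
= 0o31542


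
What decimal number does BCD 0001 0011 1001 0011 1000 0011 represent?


Each 4-bit group → digit:
  0001 → 1
  0011 → 3
  1001 → 9
  0011 → 3
  1000 → 8
  0011 → 3
= 139383


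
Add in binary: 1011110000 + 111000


Align and add column by column (LSB to MSB, carry propagating):
  01011110000
+ 00000111000
  -----------
  col 0: 0 + 0 + 0 (carry in) = 0 → bit 0, carry out 0
  col 1: 0 + 0 + 0 (carry in) = 0 → bit 0, carry out 0
  col 2: 0 + 0 + 0 (carry in) = 0 → bit 0, carry out 0
  col 3: 0 + 1 + 0 (carry in) = 1 → bit 1, carry out 0
  col 4: 1 + 1 + 0 (carry in) = 2 → bit 0, carry out 1
  col 5: 1 + 1 + 1 (carry in) = 3 → bit 1, carry out 1
  col 6: 1 + 0 + 1 (carry in) = 2 → bit 0, carry out 1
  col 7: 1 + 0 + 1 (carry in) = 2 → bit 0, carry out 1
  col 8: 0 + 0 + 1 (carry in) = 1 → bit 1, carry out 0
  col 9: 1 + 0 + 0 (carry in) = 1 → bit 1, carry out 0
  col 10: 0 + 0 + 0 (carry in) = 0 → bit 0, carry out 0
Reading bits MSB→LSB: 01100101000
Strip leading zeros: 1100101000
= 1100101000


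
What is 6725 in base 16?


Divide by 16 repeatedly:
6725 ÷ 16 = 420 remainder 5 (5)
420 ÷ 16 = 26 remainder 4 (4)
26 ÷ 16 = 1 remainder 10 (A)
1 ÷ 16 = 0 remainder 1 (1)
Reading remainders bottom-up:
= 0x1A45


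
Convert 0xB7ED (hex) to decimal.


Positional values:
Position 0: D × 16^0 = 13 × 1 = 13
Position 1: E × 16^1 = 14 × 16 = 224
Position 2: 7 × 16^2 = 7 × 256 = 1792
Position 3: B × 16^3 = 11 × 4096 = 45056
Sum = 13 + 224 + 1792 + 45056
= 47085


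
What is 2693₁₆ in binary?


Each hex digit → 4 binary bits:
  2 = 0010
  6 = 0110
  9 = 1001
  3 = 0011
Concatenate: 0010 0110 1001 0011
= 0010011010010011


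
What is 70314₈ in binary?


Each octal digit → 3 binary bits:
  7 = 111
  0 = 000
  3 = 011
  1 = 001
  4 = 100
Concatenate: 111 000 011 001 100
= 111000011001100


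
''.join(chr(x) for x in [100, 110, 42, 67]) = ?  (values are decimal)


Codes (decimal): 100 110 42 67
Per-code ASCII lookup:
  100  (range 97-122: lowercase, 100 - 97 = 3) → 'd'
  110  (range 97-122: lowercase, 110 - 97 = 13) → 'n'
  42  (special character) → '*'
  67  (range 65-90: uppercase, 67 - 65 = 2) → 'C'
= 'dn*C'


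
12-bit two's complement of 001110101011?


Original: 001110101011
Step 1 - Invert all bits: 110001010100
Step 2 - Add 1: 110001010100 + 1
= 110001010101 (represents -939)


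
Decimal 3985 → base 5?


Divide by 5 repeatedly:
3985 ÷ 5 = 797 remainder 0
797 ÷ 5 = 159 remainder 2
159 ÷ 5 = 31 remainder 4
31 ÷ 5 = 6 remainder 1
6 ÷ 5 = 1 remainder 1
1 ÷ 5 = 0 remainder 1
Reading remainders bottom-up:
= 111420


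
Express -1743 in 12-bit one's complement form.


Original: 011011001111
Invert all bits:
  bit 0: 0 → 1
  bit 1: 1 → 0
  bit 2: 1 → 0
  bit 3: 0 → 1
  bit 4: 1 → 0
  bit 5: 1 → 0
  bit 6: 0 → 1
  bit 7: 0 → 1
  bit 8: 1 → 0
  bit 9: 1 → 0
  bit 10: 1 → 0
  bit 11: 1 → 0
= 100100110000


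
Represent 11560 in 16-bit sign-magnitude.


Sign bit: 0 (positive)
Magnitude: 11560 = 010110100101000
= 0010110100101000


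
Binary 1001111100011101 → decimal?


Positional values:
Bit 0: 1 × 2^0 = 1
Bit 2: 1 × 2^2 = 4
Bit 3: 1 × 2^3 = 8
Bit 4: 1 × 2^4 = 16
Bit 8: 1 × 2^8 = 256
Bit 9: 1 × 2^9 = 512
Bit 10: 1 × 2^10 = 1024
Bit 11: 1 × 2^11 = 2048
Bit 12: 1 × 2^12 = 4096
Bit 15: 1 × 2^15 = 32768
Sum = 1 + 4 + 8 + 16 + 256 + 512 + 1024 + 2048 + 4096 + 32768
= 40733


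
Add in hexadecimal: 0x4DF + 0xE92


Align and add column by column (LSB to MSB, each column mod 16 with carry):
  04DF
+ 0E92
  ----
  col 0: F(15) + 2(2) + 0 (carry in) = 17 → 1(1), carry out 1
  col 1: D(13) + 9(9) + 1 (carry in) = 23 → 7(7), carry out 1
  col 2: 4(4) + E(14) + 1 (carry in) = 19 → 3(3), carry out 1
  col 3: 0(0) + 0(0) + 1 (carry in) = 1 → 1(1), carry out 0
Reading digits MSB→LSB: 1371
Strip leading zeros: 1371
= 0x1371


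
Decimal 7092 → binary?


Divide by 2 repeatedly:
7092 ÷ 2 = 3546 remainder 0
3546 ÷ 2 = 1773 remainder 0
1773 ÷ 2 = 886 remainder 1
886 ÷ 2 = 443 remainder 0
443 ÷ 2 = 221 remainder 1
221 ÷ 2 = 110 remainder 1
110 ÷ 2 = 55 remainder 0
55 ÷ 2 = 27 remainder 1
27 ÷ 2 = 13 remainder 1
13 ÷ 2 = 6 remainder 1
6 ÷ 2 = 3 remainder 0
3 ÷ 2 = 1 remainder 1
1 ÷ 2 = 0 remainder 1
Reading remainders bottom-up:
= 1101110110100


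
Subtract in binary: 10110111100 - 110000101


Align and subtract column by column (LSB to MSB, borrowing when needed):
  10110111100
- 00110000101
  -----------
  col 0: (0 - 0 borrow-in) - 1 → borrow from next column: (0+2) - 1 = 1, borrow out 1
  col 1: (0 - 1 borrow-in) - 0 → borrow from next column: (-1+2) - 0 = 1, borrow out 1
  col 2: (1 - 1 borrow-in) - 1 → borrow from next column: (0+2) - 1 = 1, borrow out 1
  col 3: (1 - 1 borrow-in) - 0 → 0 - 0 = 0, borrow out 0
  col 4: (1 - 0 borrow-in) - 0 → 1 - 0 = 1, borrow out 0
  col 5: (1 - 0 borrow-in) - 0 → 1 - 0 = 1, borrow out 0
  col 6: (0 - 0 borrow-in) - 0 → 0 - 0 = 0, borrow out 0
  col 7: (1 - 0 borrow-in) - 1 → 1 - 1 = 0, borrow out 0
  col 8: (1 - 0 borrow-in) - 1 → 1 - 1 = 0, borrow out 0
  col 9: (0 - 0 borrow-in) - 0 → 0 - 0 = 0, borrow out 0
  col 10: (1 - 0 borrow-in) - 0 → 1 - 0 = 1, borrow out 0
Reading bits MSB→LSB: 10000110111
Strip leading zeros: 10000110111
= 10000110111


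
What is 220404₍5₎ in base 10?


Positional values (base 5):
  4 × 5^0 = 4 × 1 = 4
  0 × 5^1 = 0 × 5 = 0
  4 × 5^2 = 4 × 25 = 100
  0 × 5^3 = 0 × 125 = 0
  2 × 5^4 = 2 × 625 = 1250
  2 × 5^5 = 2 × 3125 = 6250
Sum = 4 + 0 + 100 + 0 + 1250 + 6250
= 7604


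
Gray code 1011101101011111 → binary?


Gray code: 1011101101011111
MSB stays the same: 1
Each subsequent bit = prev_binary XOR current_gray:
  B[1] = 1 XOR 0 = 1
  B[2] = 1 XOR 1 = 0
  B[3] = 0 XOR 1 = 1
  B[4] = 1 XOR 1 = 0
  B[5] = 0 XOR 0 = 0
  B[6] = 0 XOR 1 = 1
  B[7] = 1 XOR 1 = 0
  B[8] = 0 XOR 0 = 0
  B[9] = 0 XOR 1 = 1
  B[10] = 1 XOR 0 = 1
  B[11] = 1 XOR 1 = 0
  B[12] = 0 XOR 1 = 1
  B[13] = 1 XOR 1 = 0
  B[14] = 0 XOR 1 = 1
  B[15] = 1 XOR 1 = 0
= 1101001001101010 (53866 decimal)


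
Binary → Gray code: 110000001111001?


Binary: 110000001111001
Gray code: G = B XOR (B >> 1)
B >> 1 = 011000000111100
110000001111001 XOR 011000000111100:
  1 XOR 0 = 1
  1 XOR 1 = 0
  0 XOR 1 = 1
  0 XOR 0 = 0
  0 XOR 0 = 0
  0 XOR 0 = 0
  0 XOR 0 = 0
  0 XOR 0 = 0
  1 XOR 0 = 1
  1 XOR 1 = 0
  1 XOR 1 = 0
  1 XOR 1 = 0
  0 XOR 1 = 1
  0 XOR 0 = 0
  1 XOR 0 = 1
= 101000001000101


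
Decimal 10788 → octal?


Divide by 8 repeatedly:
10788 ÷ 8 = 1348 remainder 4
1348 ÷ 8 = 168 remainder 4
168 ÷ 8 = 21 remainder 0
21 ÷ 8 = 2 remainder 5
2 ÷ 8 = 0 remainder 2
Reading remainders bottom-up:
= 0o25044


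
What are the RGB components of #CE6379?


Hex: #CE6379
R = CE₁₆ = 206
G = 63₁₆ = 99
B = 79₁₆ = 121
= RGB(206, 99, 121)


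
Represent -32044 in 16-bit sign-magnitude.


Sign bit: 1 (negative)
Magnitude: 32044 = 111110100101100
= 1111110100101100


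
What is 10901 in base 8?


Divide by 8 repeatedly:
10901 ÷ 8 = 1362 remainder 5
1362 ÷ 8 = 170 remainder 2
170 ÷ 8 = 21 remainder 2
21 ÷ 8 = 2 remainder 5
2 ÷ 8 = 0 remainder 2
Reading remainders bottom-up:
= 0o25225


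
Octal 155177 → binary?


Each octal digit → 3 binary bits:
  1 = 001
  5 = 101
  5 = 101
  1 = 001
  7 = 111
  7 = 111
Concatenate: 001 101 101 001 111 111
= 001101101001111111


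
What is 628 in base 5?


Divide by 5 repeatedly:
628 ÷ 5 = 125 remainder 3
125 ÷ 5 = 25 remainder 0
25 ÷ 5 = 5 remainder 0
5 ÷ 5 = 1 remainder 0
1 ÷ 5 = 0 remainder 1
Reading remainders bottom-up:
= 10003


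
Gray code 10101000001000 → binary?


Gray code: 10101000001000
MSB stays the same: 1
Each subsequent bit = prev_binary XOR current_gray:
  B[1] = 1 XOR 0 = 1
  B[2] = 1 XOR 1 = 0
  B[3] = 0 XOR 0 = 0
  B[4] = 0 XOR 1 = 1
  B[5] = 1 XOR 0 = 1
  B[6] = 1 XOR 0 = 1
  B[7] = 1 XOR 0 = 1
  B[8] = 1 XOR 0 = 1
  B[9] = 1 XOR 0 = 1
  B[10] = 1 XOR 1 = 0
  B[11] = 0 XOR 0 = 0
  B[12] = 0 XOR 0 = 0
  B[13] = 0 XOR 0 = 0
= 11001111110000 (13296 decimal)


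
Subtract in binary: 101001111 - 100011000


Align and subtract column by column (LSB to MSB, borrowing when needed):
  101001111
- 100011000
  ---------
  col 0: (1 - 0 borrow-in) - 0 → 1 - 0 = 1, borrow out 0
  col 1: (1 - 0 borrow-in) - 0 → 1 - 0 = 1, borrow out 0
  col 2: (1 - 0 borrow-in) - 0 → 1 - 0 = 1, borrow out 0
  col 3: (1 - 0 borrow-in) - 1 → 1 - 1 = 0, borrow out 0
  col 4: (0 - 0 borrow-in) - 1 → borrow from next column: (0+2) - 1 = 1, borrow out 1
  col 5: (0 - 1 borrow-in) - 0 → borrow from next column: (-1+2) - 0 = 1, borrow out 1
  col 6: (1 - 1 borrow-in) - 0 → 0 - 0 = 0, borrow out 0
  col 7: (0 - 0 borrow-in) - 0 → 0 - 0 = 0, borrow out 0
  col 8: (1 - 0 borrow-in) - 1 → 1 - 1 = 0, borrow out 0
Reading bits MSB→LSB: 000110111
Strip leading zeros: 110111
= 110111


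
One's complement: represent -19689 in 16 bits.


Original: 0100110011101001
Invert all bits:
  bit 0: 0 → 1
  bit 1: 1 → 0
  bit 2: 0 → 1
  bit 3: 0 → 1
  bit 4: 1 → 0
  bit 5: 1 → 0
  bit 6: 0 → 1
  bit 7: 0 → 1
  bit 8: 1 → 0
  bit 9: 1 → 0
  bit 10: 1 → 0
  bit 11: 0 → 1
  bit 12: 1 → 0
  bit 13: 0 → 1
  bit 14: 0 → 1
  bit 15: 1 → 0
= 1011001100010110


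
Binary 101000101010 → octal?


Group into 3-bit groups: 101000101010
  101 = 5
  000 = 0
  101 = 5
  010 = 2
= 0o5052


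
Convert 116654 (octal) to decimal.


Positional values:
Position 0: 4 × 8^0 = 4
Position 1: 5 × 8^1 = 40
Position 2: 6 × 8^2 = 384
Position 3: 6 × 8^3 = 3072
Position 4: 1 × 8^4 = 4096
Position 5: 1 × 8^5 = 32768
Sum = 4 + 40 + 384 + 3072 + 4096 + 32768
= 40364


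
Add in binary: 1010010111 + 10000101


Align and add column by column (LSB to MSB, carry propagating):
  01010010111
+ 00010000101
  -----------
  col 0: 1 + 1 + 0 (carry in) = 2 → bit 0, carry out 1
  col 1: 1 + 0 + 1 (carry in) = 2 → bit 0, carry out 1
  col 2: 1 + 1 + 1 (carry in) = 3 → bit 1, carry out 1
  col 3: 0 + 0 + 1 (carry in) = 1 → bit 1, carry out 0
  col 4: 1 + 0 + 0 (carry in) = 1 → bit 1, carry out 0
  col 5: 0 + 0 + 0 (carry in) = 0 → bit 0, carry out 0
  col 6: 0 + 0 + 0 (carry in) = 0 → bit 0, carry out 0
  col 7: 1 + 1 + 0 (carry in) = 2 → bit 0, carry out 1
  col 8: 0 + 0 + 1 (carry in) = 1 → bit 1, carry out 0
  col 9: 1 + 0 + 0 (carry in) = 1 → bit 1, carry out 0
  col 10: 0 + 0 + 0 (carry in) = 0 → bit 0, carry out 0
Reading bits MSB→LSB: 01100011100
Strip leading zeros: 1100011100
= 1100011100


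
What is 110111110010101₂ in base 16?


Group into 4-bit nibbles: 0110111110010101
  0110 = 6
  1111 = F
  1001 = 9
  0101 = 5
= 0x6F95


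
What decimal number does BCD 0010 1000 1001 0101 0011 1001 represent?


Each 4-bit group → digit:
  0010 → 2
  1000 → 8
  1001 → 9
  0101 → 5
  0011 → 3
  1001 → 9
= 289539


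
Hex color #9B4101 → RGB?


Hex: #9B4101
R = 9B₁₆ = 155
G = 41₁₆ = 65
B = 01₁₆ = 1
= RGB(155, 65, 1)


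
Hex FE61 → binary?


Each hex digit → 4 binary bits:
  F = 1111
  E = 1110
  6 = 0110
  1 = 0001
Concatenate: 1111 1110 0110 0001
= 1111111001100001


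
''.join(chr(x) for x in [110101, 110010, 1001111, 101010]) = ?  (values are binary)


Codes (binary): 110101 110010 1001111 101010
Per-code ASCII lookup:
  110101 = 53  (range 48-57: digits, 53 - 48 = 5) → '5'
  110010 = 50  (range 48-57: digits, 50 - 48 = 2) → '2'
  1001111 = 79  (range 65-90: uppercase, 79 - 65 = 14) → 'O'
  101010 = 42  (special character) → '*'
= '52O*'


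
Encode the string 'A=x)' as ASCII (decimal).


String: 'A=x)'  (4 characters)
Per-character ASCII lookup:
  'A': uppercase starts at 65: 'A' = 65 + 0 = 65
  '=': special character: '=' = 61
  'x': lowercase starts at 97: 'x' = 97 + 23 = 120
  ')': special character: ')' = 41
= 65 61 120 41


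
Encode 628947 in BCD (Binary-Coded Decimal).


Each digit → 4-bit binary:
  6 → 0110
  2 → 0010
  8 → 1000
  9 → 1001
  4 → 0100
  7 → 0111
= 0110 0010 1000 1001 0100 0111


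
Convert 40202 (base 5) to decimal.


Positional values (base 5):
  2 × 5^0 = 2 × 1 = 2
  0 × 5^1 = 0 × 5 = 0
  2 × 5^2 = 2 × 25 = 50
  0 × 5^3 = 0 × 125 = 0
  4 × 5^4 = 4 × 625 = 2500
Sum = 2 + 0 + 50 + 0 + 2500
= 2552


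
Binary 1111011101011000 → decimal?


Positional values:
Bit 3: 1 × 2^3 = 8
Bit 4: 1 × 2^4 = 16
Bit 6: 1 × 2^6 = 64
Bit 8: 1 × 2^8 = 256
Bit 9: 1 × 2^9 = 512
Bit 10: 1 × 2^10 = 1024
Bit 12: 1 × 2^12 = 4096
Bit 13: 1 × 2^13 = 8192
Bit 14: 1 × 2^14 = 16384
Bit 15: 1 × 2^15 = 32768
Sum = 8 + 16 + 64 + 256 + 512 + 1024 + 4096 + 8192 + 16384 + 32768
= 63320


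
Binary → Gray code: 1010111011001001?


Binary: 1010111011001001
Gray code: G = B XOR (B >> 1)
B >> 1 = 0101011101100100
1010111011001001 XOR 0101011101100100:
  1 XOR 0 = 1
  0 XOR 1 = 1
  1 XOR 0 = 1
  0 XOR 1 = 1
  1 XOR 0 = 1
  1 XOR 1 = 0
  1 XOR 1 = 0
  0 XOR 1 = 1
  1 XOR 0 = 1
  1 XOR 1 = 0
  0 XOR 1 = 1
  0 XOR 0 = 0
  1 XOR 0 = 1
  0 XOR 1 = 1
  0 XOR 0 = 0
  1 XOR 0 = 1
= 1111100110101101


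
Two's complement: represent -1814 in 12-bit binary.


Original: 011100010110
Step 1 - Invert all bits: 100011101001
Step 2 - Add 1: 100011101001 + 1
= 100011101010 (represents -1814)


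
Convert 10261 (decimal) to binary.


Divide by 2 repeatedly:
10261 ÷ 2 = 5130 remainder 1
5130 ÷ 2 = 2565 remainder 0
2565 ÷ 2 = 1282 remainder 1
1282 ÷ 2 = 641 remainder 0
641 ÷ 2 = 320 remainder 1
320 ÷ 2 = 160 remainder 0
160 ÷ 2 = 80 remainder 0
80 ÷ 2 = 40 remainder 0
40 ÷ 2 = 20 remainder 0
20 ÷ 2 = 10 remainder 0
10 ÷ 2 = 5 remainder 0
5 ÷ 2 = 2 remainder 1
2 ÷ 2 = 1 remainder 0
1 ÷ 2 = 0 remainder 1
Reading remainders bottom-up:
= 10100000010101


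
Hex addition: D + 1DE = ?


Align and add column by column (LSB to MSB, each column mod 16 with carry):
  000D
+ 01DE
  ----
  col 0: D(13) + E(14) + 0 (carry in) = 27 → B(11), carry out 1
  col 1: 0(0) + D(13) + 1 (carry in) = 14 → E(14), carry out 0
  col 2: 0(0) + 1(1) + 0 (carry in) = 1 → 1(1), carry out 0
  col 3: 0(0) + 0(0) + 0 (carry in) = 0 → 0(0), carry out 0
Reading digits MSB→LSB: 01EB
Strip leading zeros: 1EB
= 0x1EB


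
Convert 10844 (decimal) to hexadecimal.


Divide by 16 repeatedly:
10844 ÷ 16 = 677 remainder 12 (C)
677 ÷ 16 = 42 remainder 5 (5)
42 ÷ 16 = 2 remainder 10 (A)
2 ÷ 16 = 0 remainder 2 (2)
Reading remainders bottom-up:
= 0x2A5C


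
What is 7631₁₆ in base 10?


Positional values:
Position 0: 1 × 16^0 = 1 × 1 = 1
Position 1: 3 × 16^1 = 3 × 16 = 48
Position 2: 6 × 16^2 = 6 × 256 = 1536
Position 3: 7 × 16^3 = 7 × 4096 = 28672
Sum = 1 + 48 + 1536 + 28672
= 30257


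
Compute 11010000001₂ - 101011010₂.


Align and subtract column by column (LSB to MSB, borrowing when needed):
  11010000001
- 00101011010
  -----------
  col 0: (1 - 0 borrow-in) - 0 → 1 - 0 = 1, borrow out 0
  col 1: (0 - 0 borrow-in) - 1 → borrow from next column: (0+2) - 1 = 1, borrow out 1
  col 2: (0 - 1 borrow-in) - 0 → borrow from next column: (-1+2) - 0 = 1, borrow out 1
  col 3: (0 - 1 borrow-in) - 1 → borrow from next column: (-1+2) - 1 = 0, borrow out 1
  col 4: (0 - 1 borrow-in) - 1 → borrow from next column: (-1+2) - 1 = 0, borrow out 1
  col 5: (0 - 1 borrow-in) - 0 → borrow from next column: (-1+2) - 0 = 1, borrow out 1
  col 6: (0 - 1 borrow-in) - 1 → borrow from next column: (-1+2) - 1 = 0, borrow out 1
  col 7: (1 - 1 borrow-in) - 0 → 0 - 0 = 0, borrow out 0
  col 8: (0 - 0 borrow-in) - 1 → borrow from next column: (0+2) - 1 = 1, borrow out 1
  col 9: (1 - 1 borrow-in) - 0 → 0 - 0 = 0, borrow out 0
  col 10: (1 - 0 borrow-in) - 0 → 1 - 0 = 1, borrow out 0
Reading bits MSB→LSB: 10100100111
Strip leading zeros: 10100100111
= 10100100111


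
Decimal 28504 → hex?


Divide by 16 repeatedly:
28504 ÷ 16 = 1781 remainder 8 (8)
1781 ÷ 16 = 111 remainder 5 (5)
111 ÷ 16 = 6 remainder 15 (F)
6 ÷ 16 = 0 remainder 6 (6)
Reading remainders bottom-up:
= 0x6F58


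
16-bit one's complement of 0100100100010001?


Original: 0100100100010001
Invert all bits:
  bit 0: 0 → 1
  bit 1: 1 → 0
  bit 2: 0 → 1
  bit 3: 0 → 1
  bit 4: 1 → 0
  bit 5: 0 → 1
  bit 6: 0 → 1
  bit 7: 1 → 0
  bit 8: 0 → 1
  bit 9: 0 → 1
  bit 10: 0 → 1
  bit 11: 1 → 0
  bit 12: 0 → 1
  bit 13: 0 → 1
  bit 14: 0 → 1
  bit 15: 1 → 0
= 1011011011101110


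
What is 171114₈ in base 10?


Positional values:
Position 0: 4 × 8^0 = 4
Position 1: 1 × 8^1 = 8
Position 2: 1 × 8^2 = 64
Position 3: 1 × 8^3 = 512
Position 4: 7 × 8^4 = 28672
Position 5: 1 × 8^5 = 32768
Sum = 4 + 8 + 64 + 512 + 28672 + 32768
= 62028


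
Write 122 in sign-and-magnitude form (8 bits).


Sign bit: 0 (positive)
Magnitude: 122 = 1111010
= 01111010


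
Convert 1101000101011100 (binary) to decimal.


Positional values:
Bit 2: 1 × 2^2 = 4
Bit 3: 1 × 2^3 = 8
Bit 4: 1 × 2^4 = 16
Bit 6: 1 × 2^6 = 64
Bit 8: 1 × 2^8 = 256
Bit 12: 1 × 2^12 = 4096
Bit 14: 1 × 2^14 = 16384
Bit 15: 1 × 2^15 = 32768
Sum = 4 + 8 + 16 + 64 + 256 + 4096 + 16384 + 32768
= 53596


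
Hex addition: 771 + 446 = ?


Align and add column by column (LSB to MSB, each column mod 16 with carry):
  0771
+ 0446
  ----
  col 0: 1(1) + 6(6) + 0 (carry in) = 7 → 7(7), carry out 0
  col 1: 7(7) + 4(4) + 0 (carry in) = 11 → B(11), carry out 0
  col 2: 7(7) + 4(4) + 0 (carry in) = 11 → B(11), carry out 0
  col 3: 0(0) + 0(0) + 0 (carry in) = 0 → 0(0), carry out 0
Reading digits MSB→LSB: 0BB7
Strip leading zeros: BB7
= 0xBB7


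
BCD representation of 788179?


Each digit → 4-bit binary:
  7 → 0111
  8 → 1000
  8 → 1000
  1 → 0001
  7 → 0111
  9 → 1001
= 0111 1000 1000 0001 0111 1001


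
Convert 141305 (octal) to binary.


Each octal digit → 3 binary bits:
  1 = 001
  4 = 100
  1 = 001
  3 = 011
  0 = 000
  5 = 101
Concatenate: 001 100 001 011 000 101
= 001100001011000101


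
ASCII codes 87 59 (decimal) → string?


Codes (decimal): 87 59
Per-code ASCII lookup:
  87  (range 65-90: uppercase, 87 - 65 = 22) → 'W'
  59  (special character) → ';'
= 'W;'


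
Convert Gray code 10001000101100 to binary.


Gray code: 10001000101100
MSB stays the same: 1
Each subsequent bit = prev_binary XOR current_gray:
  B[1] = 1 XOR 0 = 1
  B[2] = 1 XOR 0 = 1
  B[3] = 1 XOR 0 = 1
  B[4] = 1 XOR 1 = 0
  B[5] = 0 XOR 0 = 0
  B[6] = 0 XOR 0 = 0
  B[7] = 0 XOR 0 = 0
  B[8] = 0 XOR 1 = 1
  B[9] = 1 XOR 0 = 1
  B[10] = 1 XOR 1 = 0
  B[11] = 0 XOR 1 = 1
  B[12] = 1 XOR 0 = 1
  B[13] = 1 XOR 0 = 1
= 11110000110111 (15415 decimal)


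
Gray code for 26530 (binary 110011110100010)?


Binary: 110011110100010
Gray code: G = B XOR (B >> 1)
B >> 1 = 011001111010001
110011110100010 XOR 011001111010001:
  1 XOR 0 = 1
  1 XOR 1 = 0
  0 XOR 1 = 1
  0 XOR 0 = 0
  1 XOR 0 = 1
  1 XOR 1 = 0
  1 XOR 1 = 0
  1 XOR 1 = 0
  0 XOR 1 = 1
  1 XOR 0 = 1
  0 XOR 1 = 1
  0 XOR 0 = 0
  0 XOR 0 = 0
  1 XOR 0 = 1
  0 XOR 1 = 1
= 101010001110011


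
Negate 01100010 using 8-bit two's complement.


Original: 01100010
Step 1 - Invert all bits: 10011101
Step 2 - Add 1: 10011101 + 1
= 10011110 (represents -98)


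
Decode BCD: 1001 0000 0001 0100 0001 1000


Each 4-bit group → digit:
  1001 → 9
  0000 → 0
  0001 → 1
  0100 → 4
  0001 → 1
  1000 → 8
= 901418


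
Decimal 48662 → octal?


Divide by 8 repeatedly:
48662 ÷ 8 = 6082 remainder 6
6082 ÷ 8 = 760 remainder 2
760 ÷ 8 = 95 remainder 0
95 ÷ 8 = 11 remainder 7
11 ÷ 8 = 1 remainder 3
1 ÷ 8 = 0 remainder 1
Reading remainders bottom-up:
= 0o137026


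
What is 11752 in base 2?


Divide by 2 repeatedly:
11752 ÷ 2 = 5876 remainder 0
5876 ÷ 2 = 2938 remainder 0
2938 ÷ 2 = 1469 remainder 0
1469 ÷ 2 = 734 remainder 1
734 ÷ 2 = 367 remainder 0
367 ÷ 2 = 183 remainder 1
183 ÷ 2 = 91 remainder 1
91 ÷ 2 = 45 remainder 1
45 ÷ 2 = 22 remainder 1
22 ÷ 2 = 11 remainder 0
11 ÷ 2 = 5 remainder 1
5 ÷ 2 = 2 remainder 1
2 ÷ 2 = 1 remainder 0
1 ÷ 2 = 0 remainder 1
Reading remainders bottom-up:
= 10110111101000


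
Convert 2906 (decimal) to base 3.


Divide by 3 repeatedly:
2906 ÷ 3 = 968 remainder 2
968 ÷ 3 = 322 remainder 2
322 ÷ 3 = 107 remainder 1
107 ÷ 3 = 35 remainder 2
35 ÷ 3 = 11 remainder 2
11 ÷ 3 = 3 remainder 2
3 ÷ 3 = 1 remainder 0
1 ÷ 3 = 0 remainder 1
Reading remainders bottom-up:
= 10222122


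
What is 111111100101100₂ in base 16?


Group into 4-bit nibbles: 0111111100101100
  0111 = 7
  1111 = F
  0010 = 2
  1100 = C
= 0x7F2C


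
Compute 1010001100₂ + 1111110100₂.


Align and add column by column (LSB to MSB, carry propagating):
  01010001100
+ 01111110100
  -----------
  col 0: 0 + 0 + 0 (carry in) = 0 → bit 0, carry out 0
  col 1: 0 + 0 + 0 (carry in) = 0 → bit 0, carry out 0
  col 2: 1 + 1 + 0 (carry in) = 2 → bit 0, carry out 1
  col 3: 1 + 0 + 1 (carry in) = 2 → bit 0, carry out 1
  col 4: 0 + 1 + 1 (carry in) = 2 → bit 0, carry out 1
  col 5: 0 + 1 + 1 (carry in) = 2 → bit 0, carry out 1
  col 6: 0 + 1 + 1 (carry in) = 2 → bit 0, carry out 1
  col 7: 1 + 1 + 1 (carry in) = 3 → bit 1, carry out 1
  col 8: 0 + 1 + 1 (carry in) = 2 → bit 0, carry out 1
  col 9: 1 + 1 + 1 (carry in) = 3 → bit 1, carry out 1
  col 10: 0 + 0 + 1 (carry in) = 1 → bit 1, carry out 0
Reading bits MSB→LSB: 11010000000
Strip leading zeros: 11010000000
= 11010000000


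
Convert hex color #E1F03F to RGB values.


Hex: #E1F03F
R = E1₁₆ = 225
G = F0₁₆ = 240
B = 3F₁₆ = 63
= RGB(225, 240, 63)


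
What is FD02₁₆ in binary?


Each hex digit → 4 binary bits:
  F = 1111
  D = 1101
  0 = 0000
  2 = 0010
Concatenate: 1111 1101 0000 0010
= 1111110100000010


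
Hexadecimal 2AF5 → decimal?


Positional values:
Position 0: 5 × 16^0 = 5 × 1 = 5
Position 1: F × 16^1 = 15 × 16 = 240
Position 2: A × 16^2 = 10 × 256 = 2560
Position 3: 2 × 16^3 = 2 × 4096 = 8192
Sum = 5 + 240 + 2560 + 8192
= 10997


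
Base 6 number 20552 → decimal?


Positional values (base 6):
  2 × 6^0 = 2 × 1 = 2
  5 × 6^1 = 5 × 6 = 30
  5 × 6^2 = 5 × 36 = 180
  0 × 6^3 = 0 × 216 = 0
  2 × 6^4 = 2 × 1296 = 2592
Sum = 2 + 30 + 180 + 0 + 2592
= 2804


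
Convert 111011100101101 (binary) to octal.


Group into 3-bit groups: 111011100101101
  111 = 7
  011 = 3
  100 = 4
  101 = 5
  101 = 5
= 0o73455


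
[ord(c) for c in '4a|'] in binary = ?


String: '4a|'  (3 characters)
Per-character ASCII lookup:
  '4': digits start at 48: '4' = 48 + 4 = 52 → 110100
  'a': lowercase starts at 97: 'a' = 97 + 0 = 97 → 1100001
  '|': special character: '|' = 124 → 1111100
= 110100 1100001 1111100


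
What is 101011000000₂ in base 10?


Positional values:
Bit 6: 1 × 2^6 = 64
Bit 7: 1 × 2^7 = 128
Bit 9: 1 × 2^9 = 512
Bit 11: 1 × 2^11 = 2048
Sum = 64 + 128 + 512 + 2048
= 2752


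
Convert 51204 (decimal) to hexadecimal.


Divide by 16 repeatedly:
51204 ÷ 16 = 3200 remainder 4 (4)
3200 ÷ 16 = 200 remainder 0 (0)
200 ÷ 16 = 12 remainder 8 (8)
12 ÷ 16 = 0 remainder 12 (C)
Reading remainders bottom-up:
= 0xC804


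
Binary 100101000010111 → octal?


Group into 3-bit groups: 100101000010111
  100 = 4
  101 = 5
  000 = 0
  010 = 2
  111 = 7
= 0o45027


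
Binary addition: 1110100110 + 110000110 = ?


Align and add column by column (LSB to MSB, carry propagating):
  01110100110
+ 00110000110
  -----------
  col 0: 0 + 0 + 0 (carry in) = 0 → bit 0, carry out 0
  col 1: 1 + 1 + 0 (carry in) = 2 → bit 0, carry out 1
  col 2: 1 + 1 + 1 (carry in) = 3 → bit 1, carry out 1
  col 3: 0 + 0 + 1 (carry in) = 1 → bit 1, carry out 0
  col 4: 0 + 0 + 0 (carry in) = 0 → bit 0, carry out 0
  col 5: 1 + 0 + 0 (carry in) = 1 → bit 1, carry out 0
  col 6: 0 + 0 + 0 (carry in) = 0 → bit 0, carry out 0
  col 7: 1 + 1 + 0 (carry in) = 2 → bit 0, carry out 1
  col 8: 1 + 1 + 1 (carry in) = 3 → bit 1, carry out 1
  col 9: 1 + 0 + 1 (carry in) = 2 → bit 0, carry out 1
  col 10: 0 + 0 + 1 (carry in) = 1 → bit 1, carry out 0
Reading bits MSB→LSB: 10100101100
Strip leading zeros: 10100101100
= 10100101100


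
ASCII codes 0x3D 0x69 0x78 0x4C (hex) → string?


Codes (hex): 0x3D 0x69 0x78 0x4C
Per-code ASCII lookup:
  0x3D = 61  (special character) → '='
  0x69 = 105  (range 97-122: lowercase, 105 - 97 = 8) → 'i'
  0x78 = 120  (range 97-122: lowercase, 120 - 97 = 23) → 'x'
  0x4C = 76  (range 65-90: uppercase, 76 - 65 = 11) → 'L'
= '=ixL'


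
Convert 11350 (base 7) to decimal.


Positional values (base 7):
  0 × 7^0 = 0 × 1 = 0
  5 × 7^1 = 5 × 7 = 35
  3 × 7^2 = 3 × 49 = 147
  1 × 7^3 = 1 × 343 = 343
  1 × 7^4 = 1 × 2401 = 2401
Sum = 0 + 35 + 147 + 343 + 2401
= 2926


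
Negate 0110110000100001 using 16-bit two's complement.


Original: 0110110000100001
Step 1 - Invert all bits: 1001001111011110
Step 2 - Add 1: 1001001111011110 + 1
= 1001001111011111 (represents -27681)


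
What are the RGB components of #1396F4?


Hex: #1396F4
R = 13₁₆ = 19
G = 96₁₆ = 150
B = F4₁₆ = 244
= RGB(19, 150, 244)


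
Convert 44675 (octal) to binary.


Each octal digit → 3 binary bits:
  4 = 100
  4 = 100
  6 = 110
  7 = 111
  5 = 101
Concatenate: 100 100 110 111 101
= 100100110111101


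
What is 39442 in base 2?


Divide by 2 repeatedly:
39442 ÷ 2 = 19721 remainder 0
19721 ÷ 2 = 9860 remainder 1
9860 ÷ 2 = 4930 remainder 0
4930 ÷ 2 = 2465 remainder 0
2465 ÷ 2 = 1232 remainder 1
1232 ÷ 2 = 616 remainder 0
616 ÷ 2 = 308 remainder 0
308 ÷ 2 = 154 remainder 0
154 ÷ 2 = 77 remainder 0
77 ÷ 2 = 38 remainder 1
38 ÷ 2 = 19 remainder 0
19 ÷ 2 = 9 remainder 1
9 ÷ 2 = 4 remainder 1
4 ÷ 2 = 2 remainder 0
2 ÷ 2 = 1 remainder 0
1 ÷ 2 = 0 remainder 1
Reading remainders bottom-up:
= 1001101000010010


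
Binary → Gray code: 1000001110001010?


Binary: 1000001110001010
Gray code: G = B XOR (B >> 1)
B >> 1 = 0100000111000101
1000001110001010 XOR 0100000111000101:
  1 XOR 0 = 1
  0 XOR 1 = 1
  0 XOR 0 = 0
  0 XOR 0 = 0
  0 XOR 0 = 0
  0 XOR 0 = 0
  1 XOR 0 = 1
  1 XOR 1 = 0
  1 XOR 1 = 0
  0 XOR 1 = 1
  0 XOR 0 = 0
  0 XOR 0 = 0
  1 XOR 0 = 1
  0 XOR 1 = 1
  1 XOR 0 = 1
  0 XOR 1 = 1
= 1100001001001111


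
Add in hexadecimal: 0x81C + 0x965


Align and add column by column (LSB to MSB, each column mod 16 with carry):
  081C
+ 0965
  ----
  col 0: C(12) + 5(5) + 0 (carry in) = 17 → 1(1), carry out 1
  col 1: 1(1) + 6(6) + 1 (carry in) = 8 → 8(8), carry out 0
  col 2: 8(8) + 9(9) + 0 (carry in) = 17 → 1(1), carry out 1
  col 3: 0(0) + 0(0) + 1 (carry in) = 1 → 1(1), carry out 0
Reading digits MSB→LSB: 1181
Strip leading zeros: 1181
= 0x1181


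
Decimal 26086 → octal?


Divide by 8 repeatedly:
26086 ÷ 8 = 3260 remainder 6
3260 ÷ 8 = 407 remainder 4
407 ÷ 8 = 50 remainder 7
50 ÷ 8 = 6 remainder 2
6 ÷ 8 = 0 remainder 6
Reading remainders bottom-up:
= 0o62746


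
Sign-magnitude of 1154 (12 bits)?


Sign bit: 0 (positive)
Magnitude: 1154 = 10010000010
= 010010000010


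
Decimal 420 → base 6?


Divide by 6 repeatedly:
420 ÷ 6 = 70 remainder 0
70 ÷ 6 = 11 remainder 4
11 ÷ 6 = 1 remainder 5
1 ÷ 6 = 0 remainder 1
Reading remainders bottom-up:
= 1540


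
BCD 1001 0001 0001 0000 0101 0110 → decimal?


Each 4-bit group → digit:
  1001 → 9
  0001 → 1
  0001 → 1
  0000 → 0
  0101 → 5
  0110 → 6
= 911056


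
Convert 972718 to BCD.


Each digit → 4-bit binary:
  9 → 1001
  7 → 0111
  2 → 0010
  7 → 0111
  1 → 0001
  8 → 1000
= 1001 0111 0010 0111 0001 1000


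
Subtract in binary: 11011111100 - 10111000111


Align and subtract column by column (LSB to MSB, borrowing when needed):
  11011111100
- 10111000111
  -----------
  col 0: (0 - 0 borrow-in) - 1 → borrow from next column: (0+2) - 1 = 1, borrow out 1
  col 1: (0 - 1 borrow-in) - 1 → borrow from next column: (-1+2) - 1 = 0, borrow out 1
  col 2: (1 - 1 borrow-in) - 1 → borrow from next column: (0+2) - 1 = 1, borrow out 1
  col 3: (1 - 1 borrow-in) - 0 → 0 - 0 = 0, borrow out 0
  col 4: (1 - 0 borrow-in) - 0 → 1 - 0 = 1, borrow out 0
  col 5: (1 - 0 borrow-in) - 0 → 1 - 0 = 1, borrow out 0
  col 6: (1 - 0 borrow-in) - 1 → 1 - 1 = 0, borrow out 0
  col 7: (1 - 0 borrow-in) - 1 → 1 - 1 = 0, borrow out 0
  col 8: (0 - 0 borrow-in) - 1 → borrow from next column: (0+2) - 1 = 1, borrow out 1
  col 9: (1 - 1 borrow-in) - 0 → 0 - 0 = 0, borrow out 0
  col 10: (1 - 0 borrow-in) - 1 → 1 - 1 = 0, borrow out 0
Reading bits MSB→LSB: 00100110101
Strip leading zeros: 100110101
= 100110101


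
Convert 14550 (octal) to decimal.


Positional values:
Position 0: 0 × 8^0 = 0
Position 1: 5 × 8^1 = 40
Position 2: 5 × 8^2 = 320
Position 3: 4 × 8^3 = 2048
Position 4: 1 × 8^4 = 4096
Sum = 0 + 40 + 320 + 2048 + 4096
= 6504


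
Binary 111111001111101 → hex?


Group into 4-bit nibbles: 0111111001111101
  0111 = 7
  1110 = E
  0111 = 7
  1101 = D
= 0x7E7D


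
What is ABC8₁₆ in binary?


Each hex digit → 4 binary bits:
  A = 1010
  B = 1011
  C = 1100
  8 = 1000
Concatenate: 1010 1011 1100 1000
= 1010101111001000


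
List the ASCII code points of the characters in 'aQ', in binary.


String: 'aQ'  (2 characters)
Per-character ASCII lookup:
  'a': lowercase starts at 97: 'a' = 97 + 0 = 97 → 1100001
  'Q': uppercase starts at 65: 'Q' = 65 + 16 = 81 → 1010001
= 1100001 1010001


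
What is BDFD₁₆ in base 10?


Positional values:
Position 0: D × 16^0 = 13 × 1 = 13
Position 1: F × 16^1 = 15 × 16 = 240
Position 2: D × 16^2 = 13 × 256 = 3328
Position 3: B × 16^3 = 11 × 4096 = 45056
Sum = 13 + 240 + 3328 + 45056
= 48637


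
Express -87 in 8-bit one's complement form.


Original: 01010111
Invert all bits:
  bit 0: 0 → 1
  bit 1: 1 → 0
  bit 2: 0 → 1
  bit 3: 1 → 0
  bit 4: 0 → 1
  bit 5: 1 → 0
  bit 6: 1 → 0
  bit 7: 1 → 0
= 10101000


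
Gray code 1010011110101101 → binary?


Gray code: 1010011110101101
MSB stays the same: 1
Each subsequent bit = prev_binary XOR current_gray:
  B[1] = 1 XOR 0 = 1
  B[2] = 1 XOR 1 = 0
  B[3] = 0 XOR 0 = 0
  B[4] = 0 XOR 0 = 0
  B[5] = 0 XOR 1 = 1
  B[6] = 1 XOR 1 = 0
  B[7] = 0 XOR 1 = 1
  B[8] = 1 XOR 1 = 0
  B[9] = 0 XOR 0 = 0
  B[10] = 0 XOR 1 = 1
  B[11] = 1 XOR 0 = 1
  B[12] = 1 XOR 1 = 0
  B[13] = 0 XOR 1 = 1
  B[14] = 1 XOR 0 = 1
  B[15] = 1 XOR 1 = 0
= 1100010100110110 (50486 decimal)


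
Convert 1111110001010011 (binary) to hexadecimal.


Group into 4-bit nibbles: 1111110001010011
  1111 = F
  1100 = C
  0101 = 5
  0011 = 3
= 0xFC53
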